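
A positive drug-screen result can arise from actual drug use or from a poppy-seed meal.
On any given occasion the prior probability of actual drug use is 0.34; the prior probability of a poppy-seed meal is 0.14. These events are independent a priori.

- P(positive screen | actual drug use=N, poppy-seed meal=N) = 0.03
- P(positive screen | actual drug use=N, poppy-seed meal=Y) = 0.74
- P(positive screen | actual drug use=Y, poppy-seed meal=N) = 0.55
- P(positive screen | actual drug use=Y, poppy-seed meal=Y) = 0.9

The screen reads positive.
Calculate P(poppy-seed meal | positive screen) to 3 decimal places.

P(poppy-seed meal | positive screen) ≈ 0.385

P(positive screen) = 0.03*0.66*0.86 + 0.74*0.66*0.14 + 0.55*0.34*0.86 + 0.9*0.34*0.14 = 0.017028 + 0.068376 + 0.160820 + 0.042840 = 0.289064
Of this, 0.111216 comes from 0.068376 + 0.042840 (the poppy-seed meal=true cases).
So P(poppy-seed meal | positive screen) = 0.111216/0.289064 ≈ 0.385.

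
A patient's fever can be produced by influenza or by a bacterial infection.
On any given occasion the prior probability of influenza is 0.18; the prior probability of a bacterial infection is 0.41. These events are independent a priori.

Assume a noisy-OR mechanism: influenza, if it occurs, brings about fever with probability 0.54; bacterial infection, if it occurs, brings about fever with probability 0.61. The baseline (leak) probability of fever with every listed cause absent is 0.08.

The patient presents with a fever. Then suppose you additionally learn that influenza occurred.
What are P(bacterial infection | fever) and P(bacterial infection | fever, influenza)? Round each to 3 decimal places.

P(bacterial infection | fever) ≈ 0.735; P(bacterial infection | fever, influenza) ≈ 0.501

Under noisy-OR, P(fever | causes) = 1 − (1−0.08)·∏(1−qᵢ) over the active causes.
Enumerate the 4 (influenza, bacterial infection) configurations and weight by the priors:
  P(fever) = 0.08*0.82*0.59 + 0.6412*0.82*0.41 + 0.5768*0.18*0.59 + 0.834952*0.18*0.41
        = 0.038704 + 0.215571 + 0.061256 + 0.061619 = 0.377150
Keeping only the bacterial infection-present terms gives 0.277190, so
  P(bacterial infection | fever) = 0.277190 / 0.377150 ≈ 0.735

With the extra evidence:
By total probability over both values of bacterial infection:
  P(fever | influenza) = 0.5768×0.59 + 0.834952×0.41
        = 0.340312 + 0.342330 = 0.682642
Configurations with bacterial infection contribute 0.342330, so
  P(bacterial infection | fever, influenza) = 0.342330 / 0.682642 ≈ 0.501
Conditioning on influenza lowers the posterior on bacterial infection: the classic explaining-away effect in a common-effect structure.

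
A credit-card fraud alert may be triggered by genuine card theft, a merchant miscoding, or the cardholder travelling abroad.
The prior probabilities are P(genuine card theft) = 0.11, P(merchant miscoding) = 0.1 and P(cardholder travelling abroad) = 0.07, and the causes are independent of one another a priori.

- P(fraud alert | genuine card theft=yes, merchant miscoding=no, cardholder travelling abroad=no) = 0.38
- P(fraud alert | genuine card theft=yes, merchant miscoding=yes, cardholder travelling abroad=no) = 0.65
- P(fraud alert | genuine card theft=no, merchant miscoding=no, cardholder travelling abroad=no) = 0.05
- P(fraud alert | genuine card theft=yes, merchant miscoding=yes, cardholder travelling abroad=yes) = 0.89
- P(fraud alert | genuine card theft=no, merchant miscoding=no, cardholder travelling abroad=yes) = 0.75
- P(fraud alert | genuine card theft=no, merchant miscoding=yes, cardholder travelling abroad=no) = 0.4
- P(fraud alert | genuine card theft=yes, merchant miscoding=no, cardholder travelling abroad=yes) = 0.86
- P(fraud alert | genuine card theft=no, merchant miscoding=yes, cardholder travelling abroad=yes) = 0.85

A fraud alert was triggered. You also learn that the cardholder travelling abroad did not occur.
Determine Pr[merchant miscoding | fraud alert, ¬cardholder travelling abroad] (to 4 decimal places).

Pr[merchant miscoding | fraud alert, ¬cardholder travelling abroad] ≈ 0.3550

P(fraud alert | ¬cardholder travelling abroad) = 0.05×0.89×0.9 + 0.4×0.89×0.1 + 0.38×0.11×0.9 + 0.65×0.11×0.1 = 0.040050 + 0.035600 + 0.037620 + 0.007150 = 0.120420
The merchant miscoding-present share is 0.035600 + 0.007150 = 0.042750.
So P(merchant miscoding | fraud alert, ¬cardholder travelling abroad) = 0.042750/0.120420 ≈ 0.3550.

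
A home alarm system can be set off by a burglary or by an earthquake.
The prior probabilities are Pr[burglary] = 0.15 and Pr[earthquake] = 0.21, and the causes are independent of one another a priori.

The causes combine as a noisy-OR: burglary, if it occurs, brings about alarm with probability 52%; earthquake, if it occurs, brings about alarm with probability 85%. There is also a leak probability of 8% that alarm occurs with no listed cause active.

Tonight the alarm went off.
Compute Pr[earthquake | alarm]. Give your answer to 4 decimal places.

Under noisy-OR, P(alarm | causes) = 1 − (1−0.08)·∏(1−qᵢ) over the active causes.
Weight on earthquake=true, given the evidence: 0.153867 + 0.029413 = 0.183280
The normalizing constant is 0.08*0.85*0.79 + 0.862*0.85*0.21 + 0.5584*0.15*0.79 + 0.93376*0.15*0.21 = 0.303170
P(earthquake | alarm) = 0.183280/0.303170 ≈ 0.6045

Pr[earthquake | alarm] ≈ 0.6045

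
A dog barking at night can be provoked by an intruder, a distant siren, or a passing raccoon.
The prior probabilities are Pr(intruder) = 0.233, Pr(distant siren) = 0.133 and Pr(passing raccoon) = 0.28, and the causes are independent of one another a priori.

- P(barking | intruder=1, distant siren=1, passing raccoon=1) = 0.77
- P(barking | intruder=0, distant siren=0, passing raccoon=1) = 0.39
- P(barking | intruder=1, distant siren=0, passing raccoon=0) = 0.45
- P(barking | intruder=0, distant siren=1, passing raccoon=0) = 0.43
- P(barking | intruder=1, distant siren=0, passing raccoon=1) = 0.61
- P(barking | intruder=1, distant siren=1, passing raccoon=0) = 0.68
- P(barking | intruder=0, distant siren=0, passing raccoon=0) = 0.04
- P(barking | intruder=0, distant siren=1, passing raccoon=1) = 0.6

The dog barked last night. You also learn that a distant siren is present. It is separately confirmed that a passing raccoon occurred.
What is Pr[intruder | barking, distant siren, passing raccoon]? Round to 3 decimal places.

Pr[intruder | barking, distant siren, passing raccoon] ≈ 0.280

Sum P(barking|·) weighted by the priors over both values of intruder:
  P(barking | distant siren, passing raccoon) = 0.6×0.767 + 0.77×0.233
        = 0.460200 + 0.179410 = 0.639610
Keeping only the intruder-present terms gives 0.179410, so
  P(intruder | barking, distant siren, passing raccoon) = 0.179410 / 0.639610 ≈ 0.280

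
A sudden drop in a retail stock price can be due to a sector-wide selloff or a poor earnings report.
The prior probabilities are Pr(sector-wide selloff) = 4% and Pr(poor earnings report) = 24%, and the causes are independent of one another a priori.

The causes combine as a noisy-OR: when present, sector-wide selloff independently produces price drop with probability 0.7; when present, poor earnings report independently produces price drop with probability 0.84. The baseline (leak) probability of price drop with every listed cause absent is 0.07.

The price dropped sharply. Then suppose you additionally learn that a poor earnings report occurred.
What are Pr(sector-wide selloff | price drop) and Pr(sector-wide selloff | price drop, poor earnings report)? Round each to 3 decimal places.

Pr(sector-wide selloff | price drop) ≈ 0.112; Pr(sector-wide selloff | price drop, poor earnings report) ≈ 0.045

Under noisy-OR, P(price drop | causes) = 1 − (1−0.07)·∏(1−qᵢ) over the active causes.
P(price drop) = 0.07×0.96×0.76 + 0.8512×0.96×0.24 + 0.721×0.04×0.76 + 0.95536×0.04×0.24 = 0.051072 + 0.196116 + 0.021918 + 0.009171 = 0.278277
The sector-wide selloff-present share is 0.021918 + 0.009171 = 0.031089.
Hence the posterior is 0.031089/0.278277 ≈ 0.112.

Now condition on the additional information:
P(price drop | poor earnings report) = 0.8512·0.96 + 0.95536·0.04 = 0.817152 + 0.038214 = 0.855366
Of this, 0.038214 comes from 0.95536·0.04 (the sector-wide selloff=true cases).
Hence the posterior is 0.038214/0.855366 ≈ 0.045.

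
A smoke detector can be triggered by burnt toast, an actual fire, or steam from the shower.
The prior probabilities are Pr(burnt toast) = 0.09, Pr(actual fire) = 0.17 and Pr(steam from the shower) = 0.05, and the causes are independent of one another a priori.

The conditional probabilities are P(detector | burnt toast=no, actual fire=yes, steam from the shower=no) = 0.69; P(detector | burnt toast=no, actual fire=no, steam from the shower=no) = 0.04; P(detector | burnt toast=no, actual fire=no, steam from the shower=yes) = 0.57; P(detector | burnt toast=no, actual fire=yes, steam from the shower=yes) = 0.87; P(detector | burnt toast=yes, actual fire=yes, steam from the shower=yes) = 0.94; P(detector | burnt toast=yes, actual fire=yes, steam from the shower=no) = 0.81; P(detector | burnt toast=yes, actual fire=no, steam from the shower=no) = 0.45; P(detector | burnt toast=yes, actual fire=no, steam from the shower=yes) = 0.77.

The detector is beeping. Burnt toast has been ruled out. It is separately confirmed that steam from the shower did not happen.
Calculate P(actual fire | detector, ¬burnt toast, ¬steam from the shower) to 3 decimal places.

P(detector | ¬burnt toast, ¬steam from the shower) = 0.04·0.83 + 0.69·0.17 = 0.033200 + 0.117300 = 0.150500
Of this, 0.117300 comes from 0.69·0.17 (the actual fire=true cases).
P(actual fire | detector, ¬burnt toast, ¬steam from the shower) = 0.117300 / 0.150500 ≈ 0.779

P(actual fire | detector, ¬burnt toast, ¬steam from the shower) ≈ 0.779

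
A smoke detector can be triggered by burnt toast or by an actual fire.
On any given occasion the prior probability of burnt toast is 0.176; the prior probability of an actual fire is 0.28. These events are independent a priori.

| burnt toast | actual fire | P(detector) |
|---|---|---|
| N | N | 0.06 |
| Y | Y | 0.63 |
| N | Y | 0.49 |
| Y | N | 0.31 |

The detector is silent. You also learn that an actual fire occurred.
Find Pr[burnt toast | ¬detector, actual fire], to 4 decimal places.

Pr[burnt toast | ¬detector, actual fire] ≈ 0.1342

P(¬detector | actual fire) = 0.51·0.824 + 0.37·0.176 = 0.420240 + 0.065120 = 0.485360
Restricting to configurations with burnt toast present: 0.37·0.176 = 0.065120.
So P(burnt toast | ¬detector, actual fire) = 0.065120/0.485360 ≈ 0.1342.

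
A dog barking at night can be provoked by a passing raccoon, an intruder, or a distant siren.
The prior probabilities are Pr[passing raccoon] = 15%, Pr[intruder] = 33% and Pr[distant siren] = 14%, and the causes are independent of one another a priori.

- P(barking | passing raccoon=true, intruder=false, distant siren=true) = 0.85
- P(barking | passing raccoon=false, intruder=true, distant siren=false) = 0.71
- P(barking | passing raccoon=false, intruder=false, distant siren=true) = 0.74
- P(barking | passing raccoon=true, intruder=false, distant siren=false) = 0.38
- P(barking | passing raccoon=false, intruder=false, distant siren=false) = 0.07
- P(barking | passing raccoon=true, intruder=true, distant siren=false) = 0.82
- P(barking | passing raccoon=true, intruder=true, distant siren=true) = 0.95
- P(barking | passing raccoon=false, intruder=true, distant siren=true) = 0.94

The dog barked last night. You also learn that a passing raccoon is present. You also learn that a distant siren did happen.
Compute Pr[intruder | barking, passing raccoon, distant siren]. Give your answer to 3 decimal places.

Weight on intruder=true, given the evidence: 0.95·0.33 = 0.313500
Denominator P(barking | passing raccoon, distant siren): 0.85·0.67 + 0.95·0.33 = 0.883000
P(intruder | barking, passing raccoon, distant siren) = 0.313500/0.883000 ≈ 0.355

Pr[intruder | barking, passing raccoon, distant siren] ≈ 0.355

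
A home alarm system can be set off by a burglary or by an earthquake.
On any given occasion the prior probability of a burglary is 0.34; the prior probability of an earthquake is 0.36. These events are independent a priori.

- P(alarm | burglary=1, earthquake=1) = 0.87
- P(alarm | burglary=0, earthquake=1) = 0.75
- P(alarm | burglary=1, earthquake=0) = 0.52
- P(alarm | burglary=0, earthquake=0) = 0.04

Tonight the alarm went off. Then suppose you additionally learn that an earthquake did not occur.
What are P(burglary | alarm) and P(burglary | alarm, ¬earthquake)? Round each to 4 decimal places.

P(burglary | alarm) ≈ 0.5296; P(burglary | alarm, ¬earthquake) ≈ 0.8701

P(alarm) = 0.04·0.66·0.64 + 0.75·0.66·0.36 + 0.52·0.34·0.64 + 0.87·0.34·0.36 = 0.016896 + 0.178200 + 0.113152 + 0.106488 = 0.414736
Of this, 0.219640 comes from 0.113152 + 0.106488 (the burglary=true cases).
So P(burglary | alarm) = 0.219640/0.414736 ≈ 0.5296.

Now also conditioning on earthquake≠true:
Numerator (weight on configurations with burglary): 0.52·0.34 = 0.176800
The normalizing constant is 0.04·0.66 + 0.52·0.34 = 0.203200
Posterior = 0.176800 / 0.203200 ≈ 0.8701
Ruling out earthquake raises the posterior on burglary — the flip side of explaining away.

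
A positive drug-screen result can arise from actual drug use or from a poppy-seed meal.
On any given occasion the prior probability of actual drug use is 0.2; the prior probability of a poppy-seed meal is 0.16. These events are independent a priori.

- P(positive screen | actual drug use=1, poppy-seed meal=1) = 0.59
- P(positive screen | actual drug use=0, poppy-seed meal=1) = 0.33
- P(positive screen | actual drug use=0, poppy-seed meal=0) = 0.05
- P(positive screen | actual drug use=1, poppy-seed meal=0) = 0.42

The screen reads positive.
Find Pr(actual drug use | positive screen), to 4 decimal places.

Enumerate the 4 (actual drug use, poppy-seed meal) configurations and weight by the priors:
  P(positive screen) = 0.05×0.8×0.84 + 0.33×0.8×0.16 + 0.42×0.2×0.84 + 0.59×0.2×0.16
        = 0.033600 + 0.042240 + 0.070560 + 0.018880 = 0.165280
Configurations with actual drug use contribute 0.089440, so
  P(actual drug use | positive screen) = 0.089440 / 0.165280 ≈ 0.5411

Pr(actual drug use | positive screen) ≈ 0.5411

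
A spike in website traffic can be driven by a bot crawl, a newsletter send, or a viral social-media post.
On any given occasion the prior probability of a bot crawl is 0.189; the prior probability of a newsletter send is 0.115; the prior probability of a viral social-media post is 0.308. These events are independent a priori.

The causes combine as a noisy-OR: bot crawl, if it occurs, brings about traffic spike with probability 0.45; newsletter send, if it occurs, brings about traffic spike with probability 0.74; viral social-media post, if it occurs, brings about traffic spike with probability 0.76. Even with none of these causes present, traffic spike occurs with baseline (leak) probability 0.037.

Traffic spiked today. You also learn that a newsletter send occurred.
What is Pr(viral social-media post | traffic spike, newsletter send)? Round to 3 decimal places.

Pr(viral social-media post | traffic spike, newsletter send) ≈ 0.353

Under noisy-OR, P(traffic spike | causes) = 1 − (1−0.037)·∏(1−qᵢ) over the active causes.
Weight on viral social-media post=true, given the evidence: 0.234778 + 0.056288 = 0.291066
Normalizer over all consistent configurations: 0.74962·0.811·0.692 + 0.939909·0.811·0.308 + 0.862291·0.189·0.692 + 0.96695·0.189·0.308 = 0.824539
Posterior = 0.291066 / 0.824539 ≈ 0.353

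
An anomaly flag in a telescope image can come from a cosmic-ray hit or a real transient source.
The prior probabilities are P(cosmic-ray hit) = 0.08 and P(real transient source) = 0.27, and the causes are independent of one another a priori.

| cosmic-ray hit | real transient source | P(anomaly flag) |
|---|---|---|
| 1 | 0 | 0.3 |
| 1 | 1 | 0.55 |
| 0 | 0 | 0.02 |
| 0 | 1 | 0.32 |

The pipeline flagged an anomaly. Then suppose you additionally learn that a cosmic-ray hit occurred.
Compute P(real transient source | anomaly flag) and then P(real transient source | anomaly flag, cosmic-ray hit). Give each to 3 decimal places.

Sum P(anomaly flag|·) weighted by the priors over the 4 (cosmic-ray hit, real transient source) configurations:
  P(anomaly flag) = 0.02×0.92×0.73 + 0.32×0.92×0.27 + 0.3×0.08×0.73 + 0.55×0.08×0.27
        = 0.013432 + 0.079488 + 0.017520 + 0.011880 = 0.122320
Keeping only the real transient source-present terms gives 0.091368, so
  P(real transient source | anomaly flag) = 0.091368 / 0.122320 ≈ 0.747

Now condition on the additional information:
Sum P(anomaly flag|·) weighted by the priors over both values of real transient source:
  P(anomaly flag | cosmic-ray hit) = 0.3*0.73 + 0.55*0.27
        = 0.219000 + 0.148500 = 0.367500
Configurations with real transient source contribute 0.148500, so
  P(real transient source | anomaly flag, cosmic-ray hit) = 0.148500 / 0.367500 ≈ 0.404
This is intercausal reasoning (explaining away): once cosmic-ray hit accounts for the anomaly flag, real transient source becomes less likely.

P(real transient source | anomaly flag) ≈ 0.747; P(real transient source | anomaly flag, cosmic-ray hit) ≈ 0.404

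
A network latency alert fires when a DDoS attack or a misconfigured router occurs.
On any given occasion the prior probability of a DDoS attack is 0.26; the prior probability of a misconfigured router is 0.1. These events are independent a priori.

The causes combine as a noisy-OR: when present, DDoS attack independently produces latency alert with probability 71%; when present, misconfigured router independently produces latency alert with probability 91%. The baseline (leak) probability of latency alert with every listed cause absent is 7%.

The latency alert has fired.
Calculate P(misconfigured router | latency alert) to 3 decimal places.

Under noisy-OR, P(latency alert | causes) = 1 − (1−0.07)·∏(1−qᵢ) over the active causes.
Enumerate the 4 (DDoS attack, misconfigured router) configurations and weight by the priors:
  P(latency alert) = 0.07·0.74·0.9 + 0.9163·0.74·0.1 + 0.7303·0.26·0.9 + 0.975727·0.26·0.1
        = 0.046620 + 0.067806 + 0.170890 + 0.025369 = 0.310685
Keeping only the misconfigured router-present terms gives 0.093175, so
  P(misconfigured router | latency alert) = 0.093175 / 0.310685 ≈ 0.300

P(misconfigured router | latency alert) ≈ 0.300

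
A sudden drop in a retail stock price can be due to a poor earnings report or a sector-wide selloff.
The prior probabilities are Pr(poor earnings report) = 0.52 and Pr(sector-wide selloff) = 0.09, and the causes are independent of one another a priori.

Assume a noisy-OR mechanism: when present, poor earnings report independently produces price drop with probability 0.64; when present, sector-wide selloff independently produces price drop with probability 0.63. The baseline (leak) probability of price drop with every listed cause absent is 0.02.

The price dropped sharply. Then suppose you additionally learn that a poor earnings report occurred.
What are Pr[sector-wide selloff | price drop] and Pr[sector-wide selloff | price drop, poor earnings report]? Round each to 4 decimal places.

Pr[sector-wide selloff | price drop] ≈ 0.1780; Pr[sector-wide selloff | price drop, poor earnings report] ≈ 0.1173

Under noisy-OR, P(price drop | causes) = 1 − (1−0.02)·∏(1−qᵢ) over the active causes.
For the numerator, keep only sector-wide selloff=true terms: 0.027536 + 0.040691 = 0.068227
Normalizer over all consistent configurations: 0.02·0.48·0.91 + 0.6374·0.48·0.09 + 0.6472·0.52·0.91 + 0.869464·0.52·0.09 = 0.383218
Posterior = 0.068227 / 0.383218 ≈ 0.1780

With the extra evidence:
P(price drop | poor earnings report) = 0.6472·0.91 + 0.869464·0.09 = 0.588952 + 0.078252 = 0.667204
Of this, 0.078252 comes from 0.869464·0.09 (the sector-wide selloff=true cases).
Hence the posterior is 0.078252/0.667204 ≈ 0.1173.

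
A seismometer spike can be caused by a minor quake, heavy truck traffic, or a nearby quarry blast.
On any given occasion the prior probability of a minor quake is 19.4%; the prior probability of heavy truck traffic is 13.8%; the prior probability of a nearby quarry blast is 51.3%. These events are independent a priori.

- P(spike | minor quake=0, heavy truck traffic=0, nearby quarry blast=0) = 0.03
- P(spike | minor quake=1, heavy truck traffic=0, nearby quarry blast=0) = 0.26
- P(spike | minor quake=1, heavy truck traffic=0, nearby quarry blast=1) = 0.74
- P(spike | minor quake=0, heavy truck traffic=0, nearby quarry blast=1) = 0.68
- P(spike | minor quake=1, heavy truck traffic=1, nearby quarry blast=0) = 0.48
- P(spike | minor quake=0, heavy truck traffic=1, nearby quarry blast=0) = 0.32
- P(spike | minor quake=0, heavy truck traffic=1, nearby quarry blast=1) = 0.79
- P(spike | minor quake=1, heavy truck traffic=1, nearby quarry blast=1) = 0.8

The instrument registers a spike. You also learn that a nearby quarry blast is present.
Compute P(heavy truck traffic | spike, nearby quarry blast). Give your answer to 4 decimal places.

By total probability over the 4 (minor quake, heavy truck traffic) configurations:
  P(spike | nearby quarry blast) = 0.68*0.806*0.862 + 0.79*0.806*0.138 + 0.74*0.194*0.862 + 0.8*0.194*0.138
        = 0.472445 + 0.087870 + 0.123749 + 0.021418 = 0.705482
Keeping only the heavy truck traffic-present terms gives 0.109288, so
  P(heavy truck traffic | spike, nearby quarry blast) = 0.109288 / 0.705482 ≈ 0.1549

P(heavy truck traffic | spike, nearby quarry blast) ≈ 0.1549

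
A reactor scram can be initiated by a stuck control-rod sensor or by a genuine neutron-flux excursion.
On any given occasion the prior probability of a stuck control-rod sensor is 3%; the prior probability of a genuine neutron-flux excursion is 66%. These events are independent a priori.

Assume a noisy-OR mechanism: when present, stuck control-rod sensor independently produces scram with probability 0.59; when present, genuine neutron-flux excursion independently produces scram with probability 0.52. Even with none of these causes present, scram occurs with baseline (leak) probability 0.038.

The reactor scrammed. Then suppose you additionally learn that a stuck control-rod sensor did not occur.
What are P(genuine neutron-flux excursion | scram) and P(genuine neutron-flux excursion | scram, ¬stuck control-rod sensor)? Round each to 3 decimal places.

Under noisy-OR, P(scram | causes) = 1 − (1−0.038)·∏(1−qᵢ) over the active causes.
Numerator (weight on configurations with genuine neutron-flux excursion): 0.344581 + 0.016051 = 0.360632
The normalizing constant is 0.038*0.97*0.34 + 0.53824*0.97*0.66 + 0.60558*0.03*0.34 + 0.810678*0.03*0.66 = 0.379341
Posterior = 0.360632 / 0.379341 ≈ 0.951

Now also conditioning on stuck control-rod sensor≠true:
P(scram | ¬stuck control-rod sensor) = 0.038×0.34 + 0.53824×0.66 = 0.012920 + 0.355238 = 0.368158
Of this, 0.355238 comes from 0.53824×0.66 (the genuine neutron-flux excursion=true cases).
P(genuine neutron-flux excursion | scram, ¬stuck control-rod sensor) = 0.355238 / 0.368158 ≈ 0.965

P(genuine neutron-flux excursion | scram) ≈ 0.951; P(genuine neutron-flux excursion | scram, ¬stuck control-rod sensor) ≈ 0.965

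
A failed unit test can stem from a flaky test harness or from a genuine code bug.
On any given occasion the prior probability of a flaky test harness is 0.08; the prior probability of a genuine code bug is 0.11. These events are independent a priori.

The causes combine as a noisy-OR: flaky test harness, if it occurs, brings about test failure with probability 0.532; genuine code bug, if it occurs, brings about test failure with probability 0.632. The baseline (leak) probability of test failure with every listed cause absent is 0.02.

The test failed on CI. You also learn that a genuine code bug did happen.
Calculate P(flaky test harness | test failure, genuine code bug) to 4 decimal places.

Under noisy-OR, P(test failure | causes) = 1 − (1−0.02)·∏(1−qᵢ) over the active causes.
Enumerate both values of flaky test harness and weight by the priors:
  P(test failure | genuine code bug) = 0.63936·0.92 + 0.83122·0.08
        = 0.588211 + 0.066498 = 0.654709
The terms with flaky test harness present sum to 0.066498, so
  P(flaky test harness | test failure, genuine code bug) = 0.066498 / 0.654709 ≈ 0.1016

P(flaky test harness | test failure, genuine code bug) ≈ 0.1016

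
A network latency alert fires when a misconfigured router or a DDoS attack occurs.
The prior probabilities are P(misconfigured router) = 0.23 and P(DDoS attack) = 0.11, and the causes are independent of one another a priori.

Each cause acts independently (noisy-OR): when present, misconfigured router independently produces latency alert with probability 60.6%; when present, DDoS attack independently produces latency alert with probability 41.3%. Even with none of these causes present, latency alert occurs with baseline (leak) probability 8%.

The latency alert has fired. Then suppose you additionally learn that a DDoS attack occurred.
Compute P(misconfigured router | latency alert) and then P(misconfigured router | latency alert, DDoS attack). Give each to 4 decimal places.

P(misconfigured router | latency alert) ≈ 0.6160; P(misconfigured router | latency alert, DDoS attack) ≈ 0.3383

Under noisy-OR, P(latency alert | causes) = 1 − (1−0.08)·∏(1−qᵢ) over the active causes.
Numerator (weight on configurations with misconfigured router): 0.130500 + 0.019917 = 0.150417
Normalizer over all consistent configurations: 0.08*0.77*0.89 + 0.45996*0.77*0.11 + 0.63752*0.23*0.89 + 0.787224*0.23*0.11 = 0.244200
Posterior = 0.150417 / 0.244200 ≈ 0.6160

Now condition on the additional information:
P(latency alert | DDoS attack) = 0.45996×0.77 + 0.787224×0.23 = 0.354169 + 0.181062 = 0.535231
The misconfigured router-present share is 0.787224×0.23 = 0.181062.
Hence the posterior is 0.181062/0.535231 ≈ 0.3383.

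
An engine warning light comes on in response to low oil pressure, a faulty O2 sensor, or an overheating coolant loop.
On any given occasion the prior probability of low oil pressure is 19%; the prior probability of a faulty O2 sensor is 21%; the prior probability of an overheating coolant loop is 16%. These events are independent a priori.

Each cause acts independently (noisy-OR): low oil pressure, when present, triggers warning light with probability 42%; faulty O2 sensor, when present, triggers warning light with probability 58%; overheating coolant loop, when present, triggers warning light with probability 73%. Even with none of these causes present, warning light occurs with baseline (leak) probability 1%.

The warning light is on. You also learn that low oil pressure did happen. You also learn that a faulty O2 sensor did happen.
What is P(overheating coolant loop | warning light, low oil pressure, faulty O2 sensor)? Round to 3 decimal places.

Under noisy-OR, P(warning light | causes) = 1 − (1−0.01)·∏(1−qᵢ) over the active causes.
Numerator (weight on configurations with overheating coolant loop): 0.934886·0.16 = 0.149582
The normalizing constant is 0.758836·0.84 + 0.934886·0.16 = 0.787004
Posterior = 0.149582 / 0.787004 ≈ 0.190

P(overheating coolant loop | warning light, low oil pressure, faulty O2 sensor) ≈ 0.190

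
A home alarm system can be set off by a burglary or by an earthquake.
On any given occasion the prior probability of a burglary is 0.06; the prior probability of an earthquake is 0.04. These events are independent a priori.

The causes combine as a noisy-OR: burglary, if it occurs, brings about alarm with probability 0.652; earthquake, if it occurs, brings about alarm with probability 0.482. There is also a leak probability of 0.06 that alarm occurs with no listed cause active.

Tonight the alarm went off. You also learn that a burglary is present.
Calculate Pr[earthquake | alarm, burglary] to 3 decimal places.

Under noisy-OR, P(alarm | causes) = 1 − (1−0.06)·∏(1−qᵢ) over the active causes.
P(alarm | burglary) = 0.67288*0.96 + 0.830552*0.04 = 0.645965 + 0.033222 = 0.679187
The earthquake-present share is 0.830552*0.04 = 0.033222.
P(earthquake | alarm, burglary) = 0.033222 / 0.679187 ≈ 0.049

Pr[earthquake | alarm, burglary] ≈ 0.049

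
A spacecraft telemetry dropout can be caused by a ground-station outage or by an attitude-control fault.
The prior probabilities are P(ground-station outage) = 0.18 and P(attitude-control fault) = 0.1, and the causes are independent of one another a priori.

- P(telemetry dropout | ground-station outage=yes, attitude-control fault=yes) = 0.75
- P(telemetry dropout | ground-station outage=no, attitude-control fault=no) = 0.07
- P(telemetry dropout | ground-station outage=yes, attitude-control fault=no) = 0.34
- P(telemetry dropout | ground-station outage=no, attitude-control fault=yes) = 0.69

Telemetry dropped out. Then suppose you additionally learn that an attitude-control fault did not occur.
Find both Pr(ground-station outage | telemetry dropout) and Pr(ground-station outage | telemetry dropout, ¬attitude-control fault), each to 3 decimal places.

Pr(ground-station outage | telemetry dropout) ≈ 0.388; Pr(ground-station outage | telemetry dropout, ¬attitude-control fault) ≈ 0.516

By total probability over the 4 (ground-station outage, attitude-control fault) configurations:
  P(telemetry dropout) = 0.07*0.82*0.9 + 0.69*0.82*0.1 + 0.34*0.18*0.9 + 0.75*0.18*0.1
        = 0.051660 + 0.056580 + 0.055080 + 0.013500 = 0.176820
Configurations with ground-station outage contribute 0.068580, so
  P(ground-station outage | telemetry dropout) = 0.068580 / 0.176820 ≈ 0.388

Now condition on the additional information:
For the numerator, keep only ground-station outage=true terms: 0.34·0.18 = 0.061200
Normalizer over all consistent configurations: 0.07·0.82 + 0.34·0.18 = 0.118600
P(ground-station outage | telemetry dropout, ¬attitude-control fault) = 0.061200/0.118600 ≈ 0.516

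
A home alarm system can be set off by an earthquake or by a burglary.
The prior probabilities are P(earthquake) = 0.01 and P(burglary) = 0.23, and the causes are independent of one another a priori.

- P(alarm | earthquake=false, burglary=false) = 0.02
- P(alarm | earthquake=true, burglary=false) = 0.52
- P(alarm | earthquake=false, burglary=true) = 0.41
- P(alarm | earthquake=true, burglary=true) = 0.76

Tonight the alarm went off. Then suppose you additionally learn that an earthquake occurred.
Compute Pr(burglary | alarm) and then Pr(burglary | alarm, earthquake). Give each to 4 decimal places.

Pr(burglary | alarm) ≈ 0.8317; Pr(burglary | alarm, earthquake) ≈ 0.3039

P(alarm) = 0.02*0.99*0.77 + 0.41*0.99*0.23 + 0.52*0.01*0.77 + 0.76*0.01*0.23 = 0.015246 + 0.093357 + 0.004004 + 0.001748 = 0.114355
Restricting to configurations with burglary present: 0.093357 + 0.001748 = 0.095105.
So P(burglary | alarm) = 0.095105/0.114355 ≈ 0.8317.

Now condition on the additional information:
Numerator (weight on configurations with burglary): 0.76·0.23 = 0.174800
Denominator P(alarm | earthquake): 0.52·0.77 + 0.76·0.23 = 0.575200
Posterior = 0.174800 / 0.575200 ≈ 0.3039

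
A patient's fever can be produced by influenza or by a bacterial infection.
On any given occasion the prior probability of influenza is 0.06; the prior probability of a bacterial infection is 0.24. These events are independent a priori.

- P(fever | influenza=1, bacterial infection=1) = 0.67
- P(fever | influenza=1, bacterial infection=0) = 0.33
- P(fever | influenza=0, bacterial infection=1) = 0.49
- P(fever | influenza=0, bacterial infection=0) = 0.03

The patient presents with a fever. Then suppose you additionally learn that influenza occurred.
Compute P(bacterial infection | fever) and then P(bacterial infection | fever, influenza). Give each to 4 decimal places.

Enumerate the 4 (influenza, bacterial infection) configurations and weight by the priors:
  P(fever) = 0.03·0.94·0.76 + 0.49·0.94·0.24 + 0.33·0.06·0.76 + 0.67·0.06·0.24
        = 0.021432 + 0.110544 + 0.015048 + 0.009648 = 0.156672
Keeping only the bacterial infection-present terms gives 0.120192, so
  P(bacterial infection | fever) = 0.120192 / 0.156672 ≈ 0.7672

With the extra evidence:
P(fever | influenza) = 0.33·0.76 + 0.67·0.24 = 0.250800 + 0.160800 = 0.411600
Restricting to configurations with bacterial infection present: 0.67·0.24 = 0.160800.
P(bacterial infection | fever, influenza) = 0.160800 / 0.411600 ≈ 0.3907

P(bacterial infection | fever) ≈ 0.7672; P(bacterial infection | fever, influenza) ≈ 0.3907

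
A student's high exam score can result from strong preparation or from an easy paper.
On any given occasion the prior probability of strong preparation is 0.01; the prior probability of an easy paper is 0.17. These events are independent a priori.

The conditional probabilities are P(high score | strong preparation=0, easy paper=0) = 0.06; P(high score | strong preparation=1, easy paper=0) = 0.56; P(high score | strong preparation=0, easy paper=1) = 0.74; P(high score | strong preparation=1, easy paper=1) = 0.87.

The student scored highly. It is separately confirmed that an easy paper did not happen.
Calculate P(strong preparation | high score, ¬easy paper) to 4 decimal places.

P(high score | ¬easy paper) = 0.06*0.99 + 0.56*0.01 = 0.059400 + 0.005600 = 0.065000
Of this, 0.005600 comes from 0.56*0.01 (the strong preparation=true cases).
Hence the posterior is 0.005600/0.065000 ≈ 0.0862.

P(strong preparation | high score, ¬easy paper) ≈ 0.0862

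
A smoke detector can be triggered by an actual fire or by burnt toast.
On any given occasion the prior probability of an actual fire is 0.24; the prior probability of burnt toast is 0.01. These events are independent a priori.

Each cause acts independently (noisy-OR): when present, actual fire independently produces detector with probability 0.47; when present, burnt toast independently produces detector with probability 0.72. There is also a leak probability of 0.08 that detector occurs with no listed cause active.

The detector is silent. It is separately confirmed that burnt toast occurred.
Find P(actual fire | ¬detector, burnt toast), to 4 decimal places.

P(actual fire | ¬detector, burnt toast) ≈ 0.1434

Under noisy-OR, P(detector | causes) = 1 − (1−0.08)·∏(1−qᵢ) over the active causes.
P(¬detector | burnt toast) = 0.2576×0.76 + 0.136528×0.24 = 0.195776 + 0.032767 = 0.228543
Of this, 0.032767 comes from 0.136528×0.24 (the actual fire=true cases).
Hence the posterior is 0.032767/0.228543 ≈ 0.1434.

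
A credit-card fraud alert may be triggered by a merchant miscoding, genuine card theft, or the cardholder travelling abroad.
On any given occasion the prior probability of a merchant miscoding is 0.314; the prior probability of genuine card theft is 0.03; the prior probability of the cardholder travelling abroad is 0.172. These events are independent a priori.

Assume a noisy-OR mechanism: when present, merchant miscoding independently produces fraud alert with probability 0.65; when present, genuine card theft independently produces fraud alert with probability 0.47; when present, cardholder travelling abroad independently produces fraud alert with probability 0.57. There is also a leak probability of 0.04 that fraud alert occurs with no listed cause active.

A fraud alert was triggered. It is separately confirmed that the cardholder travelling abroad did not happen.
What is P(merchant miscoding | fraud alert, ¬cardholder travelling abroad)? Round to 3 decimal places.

Under noisy-OR, P(fraud alert | causes) = 1 − (1−0.04)·∏(1−qᵢ) over the active causes.
P(fraud alert | ¬cardholder travelling abroad) = 0.04·0.686·0.97 + 0.4912·0.686·0.03 + 0.664·0.314·0.97 + 0.82192·0.314·0.03 = 0.026617 + 0.010109 + 0.202241 + 0.007742 = 0.246709
Restricting to configurations with merchant miscoding present: 0.202241 + 0.007742 = 0.209983.
P(merchant miscoding | fraud alert, ¬cardholder travelling abroad) = 0.209983 / 0.246709 ≈ 0.851

P(merchant miscoding | fraud alert, ¬cardholder travelling abroad) ≈ 0.851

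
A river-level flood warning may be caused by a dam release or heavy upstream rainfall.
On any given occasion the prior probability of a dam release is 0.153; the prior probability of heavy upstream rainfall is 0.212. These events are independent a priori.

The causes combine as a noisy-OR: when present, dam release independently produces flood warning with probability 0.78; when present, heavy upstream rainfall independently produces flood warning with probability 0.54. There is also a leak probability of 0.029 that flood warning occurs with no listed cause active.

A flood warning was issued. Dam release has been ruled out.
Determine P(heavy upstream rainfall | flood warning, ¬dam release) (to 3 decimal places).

P(heavy upstream rainfall | flood warning, ¬dam release) ≈ 0.837

Under noisy-OR, P(flood warning | causes) = 1 − (1−0.029)·∏(1−qᵢ) over the active causes.
Weight on heavy upstream rainfall=true, given the evidence: 0.55334*0.212 = 0.117308
The normalizing constant is 0.029*0.788 + 0.55334*0.212 = 0.140160
Posterior = 0.117308 / 0.140160 ≈ 0.837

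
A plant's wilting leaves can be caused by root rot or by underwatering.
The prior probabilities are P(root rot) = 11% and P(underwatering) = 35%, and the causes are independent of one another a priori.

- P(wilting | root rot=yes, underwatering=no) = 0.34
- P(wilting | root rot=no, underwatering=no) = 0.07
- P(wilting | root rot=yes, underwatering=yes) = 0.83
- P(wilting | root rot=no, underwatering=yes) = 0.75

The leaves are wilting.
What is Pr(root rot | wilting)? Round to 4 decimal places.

For the numerator, keep only root rot=true terms: 0.024310 + 0.031955 = 0.056265
Denominator P(wilting): 0.07*0.89*0.65 + 0.75*0.89*0.35 + 0.34*0.11*0.65 + 0.83*0.11*0.35 = 0.330385
P(root rot | wilting) = 0.056265/0.330385 ≈ 0.1703

Pr(root rot | wilting) ≈ 0.1703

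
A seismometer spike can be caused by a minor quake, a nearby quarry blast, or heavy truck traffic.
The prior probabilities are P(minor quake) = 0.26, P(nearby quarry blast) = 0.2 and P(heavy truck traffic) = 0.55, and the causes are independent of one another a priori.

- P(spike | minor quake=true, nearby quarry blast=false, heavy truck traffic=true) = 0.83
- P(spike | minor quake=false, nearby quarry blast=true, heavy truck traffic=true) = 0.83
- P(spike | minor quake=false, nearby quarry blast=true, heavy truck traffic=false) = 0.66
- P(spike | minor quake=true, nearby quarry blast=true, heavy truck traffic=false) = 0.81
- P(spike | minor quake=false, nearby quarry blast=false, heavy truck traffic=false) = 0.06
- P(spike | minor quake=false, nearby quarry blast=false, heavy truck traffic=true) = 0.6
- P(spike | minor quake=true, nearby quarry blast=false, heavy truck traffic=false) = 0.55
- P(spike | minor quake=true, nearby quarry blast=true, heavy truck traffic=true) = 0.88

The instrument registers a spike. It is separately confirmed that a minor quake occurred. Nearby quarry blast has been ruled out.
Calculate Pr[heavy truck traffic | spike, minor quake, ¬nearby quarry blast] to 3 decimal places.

Enumerate both values of heavy truck traffic and weight by the priors:
  P(spike | minor quake, ¬nearby quarry blast) = 0.55·0.45 + 0.83·0.55
        = 0.247500 + 0.456500 = 0.704000
The terms with heavy truck traffic present sum to 0.456500, so
  P(heavy truck traffic | spike, minor quake, ¬nearby quarry blast) = 0.456500 / 0.704000 ≈ 0.648

Pr[heavy truck traffic | spike, minor quake, ¬nearby quarry blast] ≈ 0.648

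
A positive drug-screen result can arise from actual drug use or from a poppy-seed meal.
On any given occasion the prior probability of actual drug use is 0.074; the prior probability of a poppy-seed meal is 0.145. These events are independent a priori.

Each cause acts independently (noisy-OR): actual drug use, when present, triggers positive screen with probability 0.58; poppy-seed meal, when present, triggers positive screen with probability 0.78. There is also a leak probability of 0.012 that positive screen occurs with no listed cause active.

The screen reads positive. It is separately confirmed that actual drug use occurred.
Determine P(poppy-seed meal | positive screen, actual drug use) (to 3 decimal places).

P(poppy-seed meal | positive screen, actual drug use) ≈ 0.208

Under noisy-OR, P(positive screen | causes) = 1 − (1−0.012)·∏(1−qᵢ) over the active causes.
Numerator (weight on configurations with poppy-seed meal): 0.908709·0.145 = 0.131763
Denominator P(positive screen | actual drug use): 0.58504·0.855 + 0.908709·0.145 = 0.631972
Posterior = 0.131763 / 0.631972 ≈ 0.208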